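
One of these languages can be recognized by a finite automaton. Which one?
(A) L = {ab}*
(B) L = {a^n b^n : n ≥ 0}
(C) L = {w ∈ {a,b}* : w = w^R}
(A) {ab}*

(A) L = {ab}* is regular.

This can be recognized by a finite automaton (DFA/NFA).
Regular expressions like {ab}* define regular languages.

The other choices are not regular:
- {a^n b^n : n ≥ 0}: After pumping, the number of a's and b's become unequal
- {w ∈ {a,b}* : w = w^R}: After pumping, the string is no longer symmetric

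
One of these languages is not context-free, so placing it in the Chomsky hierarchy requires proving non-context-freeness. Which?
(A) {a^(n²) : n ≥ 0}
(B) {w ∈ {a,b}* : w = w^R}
(A) {a^(n²) : n ≥ 0}

(A) {a^(n²) : n ≥ 0} requires the CFL pumping lemma.

- {w ∈ {a,b}* : w = w^R} is context-free (but not regular)
  • Can be shown non-regular with the regular pumping lemma
  • After pumping, the string is no longer symmetric

- {a^(n²) : n ≥ 0} is NOT context-free
  • Requires the CFL pumping lemma to prove
  • Gaps between squares grow unboundedly

The CFL pumping lemma is "stronger" in that it can prove non-membership
in the larger class of context-free languages.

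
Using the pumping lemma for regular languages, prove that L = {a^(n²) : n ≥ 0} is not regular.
Assume for contradiction that L is regular, and let p ≥ 1 be the pumping length given by the pumping lemma.
Choose s = a^(p²). Then s ∈ L and |s| = p² ≥ p.
By the pumping lemma, s = xyz for some x, y, z with |xy| ≤ p, |y| ≥ 1, and xy^i z ∈ L for every i ≥ 0.
Here y = a^k for some k with 1 ≤ k ≤ |xy| ≤ p.

Take i = 2: |xy²z| = p² + k.
Now p² < p² + k ≤ p² + p < p² + 2p + 1 = (p + 1)².
So |xy²z| lies strictly between the consecutive squares p² and (p + 1)², hence is not a perfect square, and xy²z ∉ L.

This contradicts the pumping lemma, which requires xy^i z ∈ L for all i ≥ 0.
Hence L = {a^(n²) : n ≥ 0} is not regular. ∎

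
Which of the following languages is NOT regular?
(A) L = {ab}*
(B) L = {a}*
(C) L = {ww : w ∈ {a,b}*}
(C) {ww : w ∈ {a,b}*}

(C) L = {ww : w ∈ {a,b}*} is NOT regular.

The pumping lemma can be used to prove this:
After pumping, the two halves no longer match

The other languages are regular because they can be recognized by finite automata.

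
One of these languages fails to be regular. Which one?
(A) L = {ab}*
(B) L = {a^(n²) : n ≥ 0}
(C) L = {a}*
(B) {a^(n²) : n ≥ 0}

(B) L = {a^(n²) : n ≥ 0} is NOT regular.

The pumping lemma can be used to prove this:
After pumping, length is no longer a perfect square

The other languages are regular because they can be recognized by finite automata.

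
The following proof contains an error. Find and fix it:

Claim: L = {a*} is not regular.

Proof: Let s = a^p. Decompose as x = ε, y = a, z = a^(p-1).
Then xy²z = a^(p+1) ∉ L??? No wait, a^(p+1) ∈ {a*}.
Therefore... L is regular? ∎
Error: The proof attempts to show a*  is not regular, but a* IS regular!

Correction: a* is a regular language (recognized by a simple DFA with one accepting state and self-loop on 'a'). The pumping lemma can only prove non-regularity, not regularity. For regular languages, pumping always works.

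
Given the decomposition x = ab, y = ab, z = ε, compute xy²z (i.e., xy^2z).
ababab

Given x = 'ab', y = 'ab', z = '' and i = 2:

xy^2z = x + y·y·...·y (2 times) + z
       = 'ab' + 'ab'^2 + ''
       = 'ab' + 'abab' + ''
       = 'ababab'

The pumped string is 'ababab' with length 6.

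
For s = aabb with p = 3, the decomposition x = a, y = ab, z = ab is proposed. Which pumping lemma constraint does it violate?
Violated: xyz = s

The decomposition x = a, y = ab, z = ab for s = aabb with p = 3
violates the constraint: xyz = s

xyz = 'a' + 'ab' + 'ab' = 'aabab' ≠ 'aabb' = s. The decomposition doesn't reconstruct s.

Pumping lemma constraints:
1. xyz = s (decomposition is valid)
2. |xy| ≤ p
3. |y| > 0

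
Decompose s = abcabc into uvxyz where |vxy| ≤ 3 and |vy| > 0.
u='ab', v='c', x='a', y='b', z='c'

For s = abcabc with pumping length p = 3:

One valid decomposition:
- u = 'ab'
- v = 'c'
- x = 'a'
- y = 'b'
- z = 'c'

Verification:
- uvxyz = 'ab' + 'c' + 'a' + 'b' + 'c' = abcabc ✓
- |vxy| = |'cab'| = 3 ≤ 3 ✓
- |vy| = |'cb'| = 2 > 0 ✓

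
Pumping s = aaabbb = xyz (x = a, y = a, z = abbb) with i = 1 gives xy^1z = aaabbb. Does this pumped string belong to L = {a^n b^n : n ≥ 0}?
Yes

xy¹z = a · a · abbb = aaabbb.
aaabbb = a^3 b^3 has equal counts (3 = 3), so it is in L.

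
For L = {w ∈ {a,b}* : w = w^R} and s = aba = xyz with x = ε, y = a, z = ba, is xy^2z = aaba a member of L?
No

xy²z = ε · aa · ba = aaba.
aaba reversed is abaa ≠ aaba, so it is not a palindrome and is not in L.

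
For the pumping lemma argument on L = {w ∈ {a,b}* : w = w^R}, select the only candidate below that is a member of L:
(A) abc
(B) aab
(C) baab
(C) baab

The pumping lemma is applied to a string s that lies in L, so first check membership of each option:
- (A) abc reversed is cba ≠ abc, so it is not a palindrome and is not in L ✗
- (B) aab reversed is baa ≠ aab, so it is not a palindrome and is not in L ✗
- (C) baab reversed is baab, the same string, so it is a palindrome and is in L ✓

Only (C) baab is in L, so it is the only candidate that could play the role of s.
(In a complete proof one picks s in terms of the pumping length p so that |s| ≥ p is guaranteed; a fixed string like baab illustrates the shape of such an s.)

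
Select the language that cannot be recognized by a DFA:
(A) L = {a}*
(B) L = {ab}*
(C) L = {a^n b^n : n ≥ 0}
(C) {a^n b^n : n ≥ 0}

(C) L = {a^n b^n : n ≥ 0} is NOT regular.

The pumping lemma can be used to prove this:
After pumping, the number of a's and b's become unequal

The other languages are regular because they can be recognized by finite automata.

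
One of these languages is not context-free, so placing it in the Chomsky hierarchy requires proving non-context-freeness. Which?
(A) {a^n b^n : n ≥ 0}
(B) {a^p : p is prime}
(B) {a^p : p is prime}

(B) {a^p : p is prime} requires the CFL pumping lemma.

- {a^n b^n : n ≥ 0} is context-free (but not regular)
  • Can be shown non-regular with the regular pumping lemma
  • After pumping, the number of a's and b's become unequal

- {a^p : p is prime} is NOT context-free
  • Requires the CFL pumping lemma to prove
  • The CFL pumping lemma also fails because prime gaps are unbounded

The CFL pumping lemma is "stronger" in that it can prove non-membership
in the larger class of context-free languages.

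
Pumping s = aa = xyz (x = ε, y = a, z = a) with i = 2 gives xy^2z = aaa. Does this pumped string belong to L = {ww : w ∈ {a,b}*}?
No

xy²z = ε · aa · a = aaa.
aaa has odd length 3, so it cannot be written as ww and is not in L.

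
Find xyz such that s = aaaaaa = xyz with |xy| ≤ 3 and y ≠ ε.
x = 'a', y = 'a', z = 'aaaa'

For s = aaaaaa and p = 3, one valid decomposition is:
- x = 'a' (length 1)
- y = 'a' (length 1)
- z = 'aaaa' (length 4)

Verification:
- xyz = 'a' + 'a' + 'aaaa' = aaaaaa ✓
- |xy| = 2 ≤ 3 ✓
- |y| = 1 > 0 ✓

All pumping lemma constraints are satisfied.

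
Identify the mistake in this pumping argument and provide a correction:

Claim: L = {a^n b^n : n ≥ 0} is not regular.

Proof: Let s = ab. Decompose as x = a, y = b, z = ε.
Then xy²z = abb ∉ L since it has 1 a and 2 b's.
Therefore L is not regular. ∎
Error: The string s = ab might be shorter than the pumping length p.

Correction: Choose s = a^p b^p to ensure |s| ≥ p. Also, the decomposition is wrong: with |xy| ≤ p, y cannot include b's when s starts with p a's.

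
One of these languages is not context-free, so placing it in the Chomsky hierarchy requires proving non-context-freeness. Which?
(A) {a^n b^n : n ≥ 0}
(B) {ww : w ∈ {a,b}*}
(B) {ww : w ∈ {a,b}*}

(B) {ww : w ∈ {a,b}*} requires the CFL pumping lemma.

- {a^n b^n : n ≥ 0} is context-free (but not regular)
  • Can be shown non-regular with the regular pumping lemma
  • After pumping, the number of a's and b's become unequal

- {ww : w ∈ {a,b}*} is NOT context-free
  • Requires the CFL pumping lemma to prove
  • Even a PDA cannot compare two arbitrary halves symbol by symbol; CFL pumping on a^p b^p a^p b^p fails

The CFL pumping lemma is "stronger" in that it can prove non-membership
in the larger class of context-free languages.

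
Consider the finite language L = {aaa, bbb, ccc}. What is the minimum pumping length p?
p = 4

For a finite language L, the pumping lemma holds vacuously if p > max|s| for s ∈ L.

The longest string in L = {aaa, bbb, ccc} has length 3.
If p = 4, then no string s ∈ L has |s| ≥ p, so the condition is vacuously true.

The minimum pumping length is p = 4.

Why no smaller p works: for any p ≤ 3, the longest string s ∈ L has |s| = 3 ≥ p, so it would
have to be pumpable; but pumping up (i = 2, 3, ...) produces ever longer strings, which cannot all lie in the
finite language L. So the pumping property fails for every p ≤ 3.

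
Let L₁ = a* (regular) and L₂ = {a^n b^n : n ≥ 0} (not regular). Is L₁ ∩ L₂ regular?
Yes — L₁ ∩ L₂ is regular.

A string of a* contains no b's, and the only string of {a^n b^n} with no b's is ε (n = 0). So L₁ ∩ L₂ = {ε}, a finite language, which is regular.

Note that the bare facts "L₁ regular, L₂ non-regular" do not settle the question by themselves: the closure of regular languages under ∪, ∩, complement and difference applies only when BOTH operands are regular. With a non-regular operand the result can come out regular or non-regular depending on the specific languages, so one has to work out L₁ ∩ L₂ for this particular pair, as above.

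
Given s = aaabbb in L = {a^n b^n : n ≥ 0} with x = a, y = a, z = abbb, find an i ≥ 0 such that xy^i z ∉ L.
i = 0

xy⁰z = a · ε · abbb = aabbb; aabbb has 2 a's and 3 b's; 2 ≠ 3, so it is not in L.
(Other choices also work, e.g. i = 2, 3; only i = 1 is guaranteed to stay in L since xy¹z = s.)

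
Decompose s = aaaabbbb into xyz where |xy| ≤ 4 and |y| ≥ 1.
x = 'a', y = 'aaa', z = 'bbbb'

For s = aaaabbbb and p = 4, one valid decomposition is:
- x = 'a' (length 1)
- y = 'aaa' (length 3)
- z = 'bbbb' (length 4)

Verification:
- xyz = 'a' + 'aaa' + 'bbbb' = aaaabbbb ✓
- |xy| = 4 ≤ 4 ✓
- |y| = 3 > 0 ✓

All pumping lemma constraints are satisfied.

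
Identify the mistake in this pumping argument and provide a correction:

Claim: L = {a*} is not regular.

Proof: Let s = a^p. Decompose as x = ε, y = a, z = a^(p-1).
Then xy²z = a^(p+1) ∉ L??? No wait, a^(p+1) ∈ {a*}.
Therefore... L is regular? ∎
Error: The proof attempts to show a*  is not regular, but a* IS regular!

Correction: a* is a regular language (recognized by a simple DFA with one accepting state and self-loop on 'a'). The pumping lemma can only prove non-regularity, not regularity. For regular languages, pumping always works.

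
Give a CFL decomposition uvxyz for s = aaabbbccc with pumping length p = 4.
u='aa', v='a', x='bb', y='b', z='ccc'

For s = aaabbbccc with pumping length p = 4:

One valid decomposition:
- u = 'aa'
- v = 'a'
- x = 'bb'
- y = 'b'
- z = 'ccc'

Verification:
- uvxyz = 'aa' + 'a' + 'bb' + 'b' + 'ccc' = aaabbbccc ✓
- |vxy| = |'abbb'| = 4 ≤ 4 ✓
- |vy| = |'ab'| = 2 > 0 ✓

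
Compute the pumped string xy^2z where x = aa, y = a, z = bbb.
aaaabbb

Given x = 'aa', y = 'a', z = 'bbb' and i = 2:

xy^2z = x + y·y·...·y (2 times) + z
       = 'aa' + 'a'^2 + 'bbb'
       = 'aa' + 'aa' + 'bbb'
       = 'aaaabbb'

The pumped string is 'aaaabbb' with length 7.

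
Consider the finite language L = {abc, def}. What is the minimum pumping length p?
p = 4

For a finite language L, the pumping lemma holds vacuously if p > max|s| for s ∈ L.

The longest string in L = {abc, def} has length 3.
If p = 4, then no string s ∈ L has |s| ≥ p, so the condition is vacuously true.

The minimum pumping length is p = 4.

Why no smaller p works: for any p ≤ 3, the longest string s ∈ L has |s| = 3 ≥ p, so it would
have to be pumpable; but pumping up (i = 2, 3, ...) produces ever longer strings, which cannot all lie in the
finite language L. So the pumping property fails for every p ≤ 3.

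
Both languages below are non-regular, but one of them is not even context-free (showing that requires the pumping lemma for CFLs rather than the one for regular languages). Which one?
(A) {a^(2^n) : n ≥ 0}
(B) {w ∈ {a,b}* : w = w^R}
(A) {a^(2^n) : n ≥ 0}

(A) {a^(2^n) : n ≥ 0} requires the CFL pumping lemma.

- {w ∈ {a,b}* : w = w^R} is context-free (but not regular)
  • Can be shown non-regular with the regular pumping lemma
  • After pumping, the string is no longer symmetric

- {a^(2^n) : n ≥ 0} is NOT context-free
  • Requires the CFL pumping lemma to prove
  • Gaps between powers of 2 grow exponentially

The CFL pumping lemma is "stronger" in that it can prove non-membership
in the larger class of context-free languages.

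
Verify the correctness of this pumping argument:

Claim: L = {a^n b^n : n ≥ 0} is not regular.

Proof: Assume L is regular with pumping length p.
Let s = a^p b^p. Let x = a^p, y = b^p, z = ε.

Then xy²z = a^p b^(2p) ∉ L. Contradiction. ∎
The proof is INCORRECT.

Error: The decomposition violates |xy| ≤ p.
With x = a^p and y = b^p, we have |xy| = 2p > p.
The pumping lemma requires |xy| ≤ p, so y must be within the first p characters.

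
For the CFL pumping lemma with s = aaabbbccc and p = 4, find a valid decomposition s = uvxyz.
u='aa', v='a', x='bb', y='b', z='ccc'

For s = aaabbbccc with pumping length p = 4:

One valid decomposition:
- u = 'aa'
- v = 'a'
- x = 'bb'
- y = 'b'
- z = 'ccc'

Verification:
- uvxyz = 'aa' + 'a' + 'bb' + 'b' + 'ccc' = aaabbbccc ✓
- |vxy| = |'abbb'| = 4 ≤ 4 ✓
- |vy| = |'ab'| = 2 > 0 ✓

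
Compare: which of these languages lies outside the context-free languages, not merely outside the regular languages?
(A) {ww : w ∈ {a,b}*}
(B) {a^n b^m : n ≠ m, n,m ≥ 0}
(A) {ww : w ∈ {a,b}*}

(A) {ww : w ∈ {a,b}*} requires the CFL pumping lemma.

- {a^n b^m : n ≠ m, n,m ≥ 0} is context-free (but not regular)
  • Can be shown non-regular with the regular pumping lemma
  • After pumping a's, we can make n = m

- {ww : w ∈ {a,b}*} is NOT context-free
  • Requires the CFL pumping lemma to prove
  • Cannot verify equality of two arbitrary substrings

The CFL pumping lemma is "stronger" in that it can prove non-membership
in the larger class of context-free languages.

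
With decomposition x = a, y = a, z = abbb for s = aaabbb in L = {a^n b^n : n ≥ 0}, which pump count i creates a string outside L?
i = 0

xy⁰z = a · ε · abbb = aabbb; aabbb has 2 a's and 3 b's; 2 ≠ 3, so it is not in L.
(Other choices also work, e.g. i = 2, 3; only i = 1 is guaranteed to stay in L since xy¹z = s.)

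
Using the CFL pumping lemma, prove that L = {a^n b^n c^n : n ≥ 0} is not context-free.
Assume for contradiction that L is context-free, and let p ≥ 1 be the pumping length given by the pumping lemma for CFLs.
Choose s = a^p b^p c^p. Then s ∈ L and |s| = 3p ≥ p.
By the CFL pumping lemma, s = uvxyz for some u, v, x, y, z with |vxy| ≤ p, |vy| ≥ 1, and uv^i xy^i z ∈ L for every i ≥ 0.

Because |vxy| ≤ p, the window vxy cannot contain both an a and a c: any substring of s containing both must include the entire block b^p plus at least one a and one c, so it has length ≥ p + 2 > p.
Hence at least one of the letters a, c does not occur in vy at all.

Take i = 0: the string uxz is obtained from s by deleting |vy| ≥ 1 symbols, so |uxz| = 3p − |vy| < 3p.
But the letter (a or c) that does not occur in vy still occurs exactly p times in uxz. Every string of L with exactly p copies of some letter is a^p b^p c^p, of length 3p. Since |uxz| < 3p, uxz ∉ L.

This contradicts the CFL pumping lemma, which requires uv^i xy^i z ∈ L for all i ≥ 0.
Hence L = {a^n b^n c^n : n ≥ 0} is not context-free. ∎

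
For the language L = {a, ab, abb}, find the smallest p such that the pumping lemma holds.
p = 4

For a finite language L, the pumping lemma holds vacuously if p > max|s| for s ∈ L.

The longest string in L = {a, ab, abb} has length 3.
If p = 4, then no string s ∈ L has |s| ≥ p, so the condition is vacuously true.

The minimum pumping length is p = 4.

Why no smaller p works: for any p ≤ 3, the longest string s ∈ L has |s| = 3 ≥ p, so it would
have to be pumpable; but pumping up (i = 2, 3, ...) produces ever longer strings, which cannot all lie in the
finite language L. So the pumping property fails for every p ≤ 3.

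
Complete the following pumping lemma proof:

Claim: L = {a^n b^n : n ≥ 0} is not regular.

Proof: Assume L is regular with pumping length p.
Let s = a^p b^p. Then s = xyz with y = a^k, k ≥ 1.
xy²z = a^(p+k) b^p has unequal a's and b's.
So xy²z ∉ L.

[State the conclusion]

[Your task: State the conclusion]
This contradicts the pumping lemma for regular languages,
which guarantees xy^i z ∈ L for all i ≥ 0.

Since our assumption that L is regular leads to a contradiction,
we conclude that L = {a^n b^n : n ≥ 0} is NOT regular. ∎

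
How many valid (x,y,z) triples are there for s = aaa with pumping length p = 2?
3

For s = 'aaa' with pumping length p = 2:

Constraints: |xy| ≤ 2, |y| > 0

Valid decompositions (|xy| ≤ p, |y| ≥ 1):
  • x='', y='a', z='aa'
  • x='a', y='a', z='a'
  • x='', y='aa', z='a'

Total count: 3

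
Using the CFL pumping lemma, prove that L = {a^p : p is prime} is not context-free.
Assume for contradiction that L is context-free, and let p ≥ 1 be the pumping length given by the pumping lemma for CFLs.
Choose a prime q with q ≥ p and let s = a^q. Then s ∈ L and |s| = q ≥ p.
By the CFL pumping lemma, s = uvxyz for some u, v, x, y, z with |vxy| ≤ p, |vy| ≥ 1, and uv^i xy^i z ∈ L for every i ≥ 0.
All symbols are a's, so only lengths matter: let k = |vy|, with 1 ≤ k ≤ p. Then |uv^i xy^i z| = q + (i − 1)k.

Take i = q + 1: the length is q + qk = q(k + 1).
Both factors satisfy q ≥ 2 and k + 1 ≥ 2, so q(k + 1) is composite and uv^(q+1) xy^(q+1) z ∉ L.

This contradicts the CFL pumping lemma, which requires uv^i xy^i z ∈ L for all i ≥ 0.
Hence L = {a^p : p is prime} is not context-free. ∎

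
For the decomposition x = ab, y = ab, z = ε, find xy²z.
ababab

Given x = 'ab', y = 'ab', z = '' and i = 2:

xy^2z = x + y·y·...·y (2 times) + z
       = 'ab' + 'ab'^2 + ''
       = 'ab' + 'abab' + ''
       = 'ababab'

The pumped string is 'ababab' with length 6.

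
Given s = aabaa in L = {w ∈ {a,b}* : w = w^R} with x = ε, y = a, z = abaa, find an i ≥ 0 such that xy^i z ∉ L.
i = 0

xy⁰z = ε · ε · abaa = abaa; abaa reversed is aaba ≠ abaa, so it is not a palindrome and is not in L.
(Other choices also work, e.g. i = 2, 3; only i = 1 is guaranteed to stay in L since xy¹z = s.)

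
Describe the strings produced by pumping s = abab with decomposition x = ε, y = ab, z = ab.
{xy^i z : i ≥ 0} = {(ab)^(i+1) : i ≥ 0} = {ab, abab, ababab, ...}

With x = ε, y = ab, z = ab: Pumping 'ab' gives strings of alternating a's and b's.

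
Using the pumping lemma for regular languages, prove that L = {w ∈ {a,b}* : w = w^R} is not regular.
Assume for contradiction that L is regular, and let p ≥ 1 be the pumping length given by the pumping lemma.
Choose s = a^p b a^p. Then s ∈ L (it reads the same in both directions) and |s| = 2p + 1 ≥ p.
By the pumping lemma, s = xyz for some x, y, z with |xy| ≤ p, |y| ≥ 1, and xy^i z ∈ L for every i ≥ 0.
Since |xy| ≤ p and the first p symbols of s are all a's, y = a^k for some k with 1 ≤ k ≤ p.

Take i = 2: xy²z = a^(p + k) b a^p.
Its reversal is a^p b a^(p + k). These differ because the block of a's before the unique b has length p + k in one and p in the other, and p + k ≠ p since k ≥ 1. So xy²z is not a palindrome, i.e. xy²z ∉ L.

This contradicts the pumping lemma, which requires xy^i z ∈ L for all i ≥ 0.
Hence L = {w ∈ {a,b}* : w = w^R} is not regular. ∎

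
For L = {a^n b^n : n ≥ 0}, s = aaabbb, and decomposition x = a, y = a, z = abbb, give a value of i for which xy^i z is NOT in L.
i = 3

xy³z = a · aaa · abbb = aaaaabbb; aaaaabbb has 5 a's and 3 b's; 5 ≠ 3, so it is not in L.
(Other choices also work, e.g. i = 0, 2; only i = 1 is guaranteed to stay in L since xy¹z = s.)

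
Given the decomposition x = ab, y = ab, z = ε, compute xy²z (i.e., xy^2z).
ababab

Given x = 'ab', y = 'ab', z = '' and i = 2:

xy^2z = x + y·y·...·y (2 times) + z
       = 'ab' + 'ab'^2 + ''
       = 'ab' + 'abab' + ''
       = 'ababab'

The pumped string is 'ababab' with length 6.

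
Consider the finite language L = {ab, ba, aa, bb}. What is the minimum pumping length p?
p = 3

For a finite language L, the pumping lemma holds vacuously if p > max|s| for s ∈ L.

The longest string in L = {ab, ba, aa, bb} has length 2.
If p = 3, then no string s ∈ L has |s| ≥ p, so the condition is vacuously true.

The minimum pumping length is p = 3.

Why no smaller p works: for any p ≤ 2, the longest string s ∈ L has |s| = 2 ≥ p, so it would
have to be pumpable; but pumping up (i = 2, 3, ...) produces ever longer strings, which cannot all lie in the
finite language L. So the pumping property fails for every p ≤ 2.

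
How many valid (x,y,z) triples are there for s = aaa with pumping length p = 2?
3

For s = 'aaa' with pumping length p = 2:

Constraints: |xy| ≤ 2, |y| > 0

Valid decompositions (|xy| ≤ p, |y| ≥ 1):
  • x='', y='a', z='aa'
  • x='a', y='a', z='a'
  • x='', y='aa', z='a'

Total count: 3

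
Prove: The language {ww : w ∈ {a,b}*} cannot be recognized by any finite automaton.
Assume for contradiction that L is regular, and let p ≥ 1 be the pumping length given by the pumping lemma.
Choose s = a^p b a^p b. Then s ∈ L (take w = a^p b) and |s| = 2p + 2 ≥ p.
By the pumping lemma, s = xyz for some x, y, z with |xy| ≤ p, |y| ≥ 1, and xy^i z ∈ L for every i ≥ 0.
Since |xy| ≤ p and the first p symbols of s are all a's, y = a^k for some k with 1 ≤ k ≤ p.

Take i = 2: t = xy²z = a^(p + k) b a^p b.
Suppose t = uu for some string u. The string t contains exactly two b's and ends in b, so u contains exactly one b and ends in b; hence u = a^j b for some j, and uu = a^j b a^j b. Comparing with t = a^(p + k) b a^p b forces j = p + k (first block) and j = p (second block), which is impossible since k ≥ 1. So t ∉ L.

This contradicts the pumping lemma, which requires xy^i z ∈ L for all i ≥ 0.
Hence L = {ww : w ∈ {a,b}*} is not regular. ∎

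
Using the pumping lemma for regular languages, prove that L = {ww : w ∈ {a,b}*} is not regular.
Assume for contradiction that L is regular, and let p ≥ 1 be the pumping length given by the pumping lemma.
Choose s = a^p b a^p b. Then s ∈ L (take w = a^p b) and |s| = 2p + 2 ≥ p.
By the pumping lemma, s = xyz for some x, y, z with |xy| ≤ p, |y| ≥ 1, and xy^i z ∈ L for every i ≥ 0.
Since |xy| ≤ p and the first p symbols of s are all a's, y = a^k for some k with 1 ≤ k ≤ p.

Take i = 2: t = xy²z = a^(p + k) b a^p b.
Suppose t = uu for some string u. The string t contains exactly two b's and ends in b, so u contains exactly one b and ends in b; hence u = a^j b for some j, and uu = a^j b a^j b. Comparing with t = a^(p + k) b a^p b forces j = p + k (first block) and j = p (second block), which is impossible since k ≥ 1. So t ∉ L.

This contradicts the pumping lemma, which requires xy^i z ∈ L for all i ≥ 0.
Hence L = {ww : w ∈ {a,b}*} is not regular. ∎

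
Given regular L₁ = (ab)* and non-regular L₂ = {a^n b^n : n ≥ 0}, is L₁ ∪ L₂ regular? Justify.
No — L₁ ∪ L₂ is not regular.

Let U = (ab)* ∪ {a^n b^n}. If U were regular, then U ∩ aa*bb* would be regular (closure under intersection with a regular language). But (ab)* ∩ aa*bb* = {ab} and {a^n b^n} ∩ aa*bb* = {a^n b^n : n ≥ 1}, so U ∩ aa*bb* = {a^n b^n : n ≥ 1}, which is not regular. Hence U is not regular.

Note that the bare facts "L₁ regular, L₂ non-regular" do not settle the question by themselves: the closure of regular languages under ∪, ∩, complement and difference applies only when BOTH operands are regular. With a non-regular operand the result can come out regular or non-regular depending on the specific languages, so one has to work out L₁ ∪ L₂ for this particular pair, as above.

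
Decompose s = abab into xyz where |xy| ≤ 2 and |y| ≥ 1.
x = '', y = 'ab', z = 'ab'

For s = abab and p = 2, one valid decomposition is:
- x = '' (length 0)
- y = 'ab' (length 2)
- z = 'ab' (length 2)

Verification:
- xyz = '' + 'ab' + 'ab' = abab ✓
- |xy| = 2 ≤ 2 ✓
- |y| = 2 > 0 ✓

All pumping lemma constraints are satisfied.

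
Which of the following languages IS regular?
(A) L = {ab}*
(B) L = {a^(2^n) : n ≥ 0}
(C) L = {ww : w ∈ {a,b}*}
(A) {ab}*

(A) L = {ab}* is regular.

This can be recognized by a finite automaton (DFA/NFA).
Regular expressions like {ab}* define regular languages.

The other choices are not regular:
- {ww : w ∈ {a,b}*}: After pumping, the two halves no longer match
- {a^(2^n) : n ≥ 0}: After pumping, length is no longer a power of 2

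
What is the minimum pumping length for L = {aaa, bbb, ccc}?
p = 4

For a finite language L, the pumping lemma holds vacuously if p > max|s| for s ∈ L.

The longest string in L = {aaa, bbb, ccc} has length 3.
If p = 4, then no string s ∈ L has |s| ≥ p, so the condition is vacuously true.

The minimum pumping length is p = 4.

Why no smaller p works: for any p ≤ 3, the longest string s ∈ L has |s| = 3 ≥ p, so it would
have to be pumpable; but pumping up (i = 2, 3, ...) produces ever longer strings, which cannot all lie in the
finite language L. So the pumping property fails for every p ≤ 3.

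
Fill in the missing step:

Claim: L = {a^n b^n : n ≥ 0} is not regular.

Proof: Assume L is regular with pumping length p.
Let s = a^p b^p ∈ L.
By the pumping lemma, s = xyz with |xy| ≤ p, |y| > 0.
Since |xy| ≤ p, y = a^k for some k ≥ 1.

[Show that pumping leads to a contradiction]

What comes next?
Consider xy²z = a^(p+k) b^p.

Since k ≥ 1, we have p + k > p.
So xy²z has more a's than b's: (p+k) a's vs p b's.
This means xy²z ∉ L because a^n b^n requires equal counts.

This contradicts the pumping lemma which states xy²z ∈ L.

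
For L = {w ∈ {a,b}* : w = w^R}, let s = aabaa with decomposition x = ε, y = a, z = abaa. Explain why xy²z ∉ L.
xy²z = aaabaa ∉ L

Pumping with i = 2 replaces y = a by y² = aa:
- Original: s = xyz = aabaa; aabaa reversed is aabaa, the same string, so it is a palindrome and is in L
- Pumped: xy²z = ε · aa · abaa = aaabaa
- aaabaa reversed is aabaaa ≠ aaabaa, so it is not a palindrome and is not in L

The pumping lemma would require xy²z ∈ L, so this decomposition yields a contradiction.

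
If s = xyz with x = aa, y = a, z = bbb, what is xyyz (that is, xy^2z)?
aaaabbb

Given x = 'aa', y = 'a', z = 'bbb' and i = 2:

xy^2z = x + y·y·...·y (2 times) + z
       = 'aa' + 'a'^2 + 'bbb'
       = 'aa' + 'aa' + 'bbb'
       = 'aaaabbb'

The pumped string is 'aaaabbb' with length 7.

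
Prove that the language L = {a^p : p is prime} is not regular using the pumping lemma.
Assume for contradiction that L is regular, and let p ≥ 1 be the pumping length given by the pumping lemma.
Choose a prime q with q ≥ p (one exists because there are infinitely many primes) and let s = a^q. Then s ∈ L and |s| = q ≥ p.
By the pumping lemma, s = xyz for some x, y, z with |xy| ≤ p, |y| ≥ 1, and xy^i z ∈ L for every i ≥ 0.
Here y = a^k for some k with 1 ≤ k ≤ p, and xy^i z = a^(q + (i − 1)k) for every i ≥ 0.

Take i = q + 1: |xy^(q+1) z| = q + qk = q(k + 1).
Both factors satisfy q ≥ 2 and k + 1 ≥ 2, so q(k + 1) is composite, and xy^(q+1) z ∉ L.

This contradicts the pumping lemma, which requires xy^i z ∈ L for all i ≥ 0.
Hence L = {a^p : p is prime} is not regular. ∎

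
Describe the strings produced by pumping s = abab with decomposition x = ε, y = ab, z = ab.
{xy^i z : i ≥ 0} = {(ab)^(i+1) : i ≥ 0} = {ab, abab, ababab, ...}

With x = ε, y = ab, z = ab: Pumping 'ab' gives strings of alternating a's and b's.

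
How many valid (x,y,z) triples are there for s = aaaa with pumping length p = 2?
3

For s = 'aaaa' with pumping length p = 2:

Constraints: |xy| ≤ 2, |y| > 0

Valid decompositions (|xy| ≤ p, |y| ≥ 1):
  • x='', y='a', z='aaa'
  • x='a', y='a', z='aa'
  • x='', y='aa', z='aa'

Total count: 3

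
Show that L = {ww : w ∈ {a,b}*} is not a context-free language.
Assume for contradiction that L is context-free, and let p ≥ 1 be the pumping length given by the pumping lemma for CFLs.
Choose s = a^p b^p a^p b^p. Then s ∈ L (take w = a^p b^p) and |s| = 4p ≥ p.
By the CFL pumping lemma, s = uvxyz for some u, v, x, y, z with |vxy| ≤ p, |vy| ≥ 1, and uv^i xy^i z ∈ L for every i ≥ 0.

Write s as four blocks A₁ B₁ A₂ B₂ with A₁ = A₂ = a^p and B₁ = B₂ = b^p. Since |vxy| ≤ p, the window vxy lies inside at most two adjacent blocks. Take i = 0 and let t = uxz, so |t| = 4p − |vy| with 1 ≤ |vy| ≤ p. If |t| is odd, t ∉ L immediately, so assume |vy| is even (hence |vy| ≥ 2) and |t|/2 = 2p − |vy|/2, which satisfies p ≤ |t|/2 ≤ 2p − 1.

Case 1 (vxy inside A₁B₁): t = a^(p−j) b^(p−l) a^p b^p with j + l = |vy|. The second half of t has length < 2p, so it is a suffix of the trailing a^p b^p and ends in b; the first half is a^(p−j) b^(p−l) a^((j+l)/2), which ends in a because (j+l)/2 ≥ 1. The halves differ, so t ∉ L.

Case 2 (vxy inside B₁A₂, straddling the middle): t = a^p b^(p−j) a^(p−l) b^p with j + l = |vy|. If t = ww, then w is a prefix of t of length ≥ p, so w begins with a^p; and w is a suffix of t of length ≥ p, so w ends with b^p. That forces |w| ≥ 2p, contradicting |w| = |t|/2 ≤ 2p − 1. So t ∉ L.

Case 3 (vxy inside A₂B₂): t = a^p b^p a^(p−j) b^(p−l) with j + l = |vy|. The first half of t is a prefix of a^p b^p, so it begins with a; the second half is b^((j+l)/2) a^(p−j) b^(p−l), which begins with b. The halves differ, so t ∉ L.

In every case uv⁰xy⁰z = uxz ∉ L.

This contradicts the CFL pumping lemma, which requires uv^i xy^i z ∈ L for all i ≥ 0.
Hence L = {ww : w ∈ {a,b}*} is not context-free. ∎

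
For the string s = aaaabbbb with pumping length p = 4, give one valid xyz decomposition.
x = 'a', y = 'aa', z = 'abbbb'

For s = aaaabbbb and p = 4, one valid decomposition is:
- x = 'a' (length 1)
- y = 'aa' (length 2)
- z = 'abbbb' (length 5)

Verification:
- xyz = 'a' + 'aa' + 'abbbb' = aaaabbbb ✓
- |xy| = 3 ≤ 4 ✓
- |y| = 2 > 0 ✓

All pumping lemma constraints are satisfied.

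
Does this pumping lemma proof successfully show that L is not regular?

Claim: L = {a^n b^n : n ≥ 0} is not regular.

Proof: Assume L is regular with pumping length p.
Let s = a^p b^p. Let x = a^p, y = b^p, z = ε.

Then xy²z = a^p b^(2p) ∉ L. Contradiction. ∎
The proof is INCORRECT.

Error: The decomposition violates |xy| ≤ p.
With x = a^p and y = b^p, we have |xy| = 2p > p.
The pumping lemma requires |xy| ≤ p, so y must be within the first p characters.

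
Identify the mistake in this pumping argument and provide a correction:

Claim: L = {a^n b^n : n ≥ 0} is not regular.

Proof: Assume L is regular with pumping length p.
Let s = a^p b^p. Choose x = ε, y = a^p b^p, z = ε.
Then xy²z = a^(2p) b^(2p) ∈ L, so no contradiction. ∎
Error: The decomposition violates |xy| ≤ p. With y = a^p b^p, |xy| = |y| = 2p > p. (The proof also miscomputes xy²z, which would be a^p b^p a^p b^p rather than a^(2p) b^(2p), and it wrongly treats one harmless decomposition as settling the matter — the prover does not get to choose the decomposition.)

Correction: The pumping lemma requires |xy| ≤ p, and the argument must handle every decomposition satisfying |xy| ≤ p, |y| ≥ 1. Since s starts with p a's, any such y consists only of a's, say y = a^k with k ≥ 1. Then xy²z = a^(p+k) b^p has unequal numbers of a's and b's, so xy²z ∉ L — the required contradiction.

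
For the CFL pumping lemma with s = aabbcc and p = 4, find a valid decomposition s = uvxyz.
u='a', v='a', x='bb', y='c', z='c'

For s = aabbcc with pumping length p = 4:

One valid decomposition:
- u = 'a'
- v = 'a'
- x = 'bb'
- y = 'c'
- z = 'c'

Verification:
- uvxyz = 'a' + 'a' + 'bb' + 'c' + 'c' = aabbcc ✓
- |vxy| = |'abbc'| = 4 ≤ 4 ✓
- |vy| = |'ac'| = 2 > 0 ✓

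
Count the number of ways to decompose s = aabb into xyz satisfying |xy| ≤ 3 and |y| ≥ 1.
6

For s = 'aabb' with pumping length p = 3:

Constraints: |xy| ≤ 3, |y| > 0

Valid decompositions (|xy| ≤ p, |y| ≥ 1):
  • x='', y='a', z='abb'
  • x='a', y='a', z='bb'
  • x='', y='aa', z='bb'
  • x='aa', y='b', z='b'
  • x='a', y='ab', z='b'
  • x='', y='aab', z='b'

Total count: 6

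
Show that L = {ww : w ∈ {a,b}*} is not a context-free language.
Assume for contradiction that L is context-free, and let p ≥ 1 be the pumping length given by the pumping lemma for CFLs.
Choose s = a^p b^p a^p b^p. Then s ∈ L (take w = a^p b^p) and |s| = 4p ≥ p.
By the CFL pumping lemma, s = uvxyz for some u, v, x, y, z with |vxy| ≤ p, |vy| ≥ 1, and uv^i xy^i z ∈ L for every i ≥ 0.

Write s as four blocks A₁ B₁ A₂ B₂ with A₁ = A₂ = a^p and B₁ = B₂ = b^p. Since |vxy| ≤ p, the window vxy lies inside at most two adjacent blocks. Take i = 0 and let t = uxz, so |t| = 4p − |vy| with 1 ≤ |vy| ≤ p. If |t| is odd, t ∉ L immediately, so assume |vy| is even (hence |vy| ≥ 2) and |t|/2 = 2p − |vy|/2, which satisfies p ≤ |t|/2 ≤ 2p − 1.

Case 1 (vxy inside A₁B₁): t = a^(p−j) b^(p−l) a^p b^p with j + l = |vy|. The second half of t has length < 2p, so it is a suffix of the trailing a^p b^p and ends in b; the first half is a^(p−j) b^(p−l) a^((j+l)/2), which ends in a because (j+l)/2 ≥ 1. The halves differ, so t ∉ L.

Case 2 (vxy inside B₁A₂, straddling the middle): t = a^p b^(p−j) a^(p−l) b^p with j + l = |vy|. If t = ww, then w is a prefix of t of length ≥ p, so w begins with a^p; and w is a suffix of t of length ≥ p, so w ends with b^p. That forces |w| ≥ 2p, contradicting |w| = |t|/2 ≤ 2p − 1. So t ∉ L.

Case 3 (vxy inside A₂B₂): t = a^p b^p a^(p−j) b^(p−l) with j + l = |vy|. The first half of t is a prefix of a^p b^p, so it begins with a; the second half is b^((j+l)/2) a^(p−j) b^(p−l), which begins with b. The halves differ, so t ∉ L.

In every case uv⁰xy⁰z = uxz ∉ L.

This contradicts the CFL pumping lemma, which requires uv^i xy^i z ∈ L for all i ≥ 0.
Hence L = {ww : w ∈ {a,b}*} is not context-free. ∎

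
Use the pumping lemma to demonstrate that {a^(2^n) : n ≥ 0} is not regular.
Assume for contradiction that L is regular, and let p ≥ 1 be the pumping length given by the pumping lemma.
Choose s = a^(2^p). Then s ∈ L and |s| = 2^p ≥ p.
By the pumping lemma, s = xyz for some x, y, z with |xy| ≤ p, |y| ≥ 1, and xy^i z ∈ L for every i ≥ 0.
Here y = a^k for some k with 1 ≤ k ≤ |xy| ≤ p, and p < 2^p.

Take i = 2: |xy²z| = 2^p + k.
Now 2^p < 2^p + k ≤ 2^p + p < 2^p + 2^p = 2^(p+1).
So |xy²z| lies strictly between the consecutive powers of two 2^p and 2^(p+1), hence is not a power of 2, and xy²z ∉ L.

This contradicts the pumping lemma, which requires xy^i z ∈ L for all i ≥ 0.
Hence L = {a^(2^n) : n ≥ 0} is not regular. ∎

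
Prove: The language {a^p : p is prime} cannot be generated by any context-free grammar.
Assume for contradiction that L is context-free, and let p ≥ 1 be the pumping length given by the pumping lemma for CFLs.
Choose a prime q with q ≥ p and let s = a^q. Then s ∈ L and |s| = q ≥ p.
By the CFL pumping lemma, s = uvxyz for some u, v, x, y, z with |vxy| ≤ p, |vy| ≥ 1, and uv^i xy^i z ∈ L for every i ≥ 0.
All symbols are a's, so only lengths matter: let k = |vy|, with 1 ≤ k ≤ p. Then |uv^i xy^i z| = q + (i − 1)k.

Take i = q + 1: the length is q + qk = q(k + 1).
Both factors satisfy q ≥ 2 and k + 1 ≥ 2, so q(k + 1) is composite and uv^(q+1) xy^(q+1) z ∉ L.

This contradicts the CFL pumping lemma, which requires uv^i xy^i z ∈ L for all i ≥ 0.
Hence L = {a^p : p is prime} is not context-free. ∎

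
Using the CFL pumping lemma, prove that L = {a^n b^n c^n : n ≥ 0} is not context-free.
Assume for contradiction that L is context-free, and let p ≥ 1 be the pumping length given by the pumping lemma for CFLs.
Choose s = a^p b^p c^p. Then s ∈ L and |s| = 3p ≥ p.
By the CFL pumping lemma, s = uvxyz for some u, v, x, y, z with |vxy| ≤ p, |vy| ≥ 1, and uv^i xy^i z ∈ L for every i ≥ 0.

Because |vxy| ≤ p, the window vxy cannot contain both an a and a c: any substring of s containing both must include the entire block b^p plus at least one a and one c, so it has length ≥ p + 2 > p.
Hence at least one of the letters a, c does not occur in vy at all.

Take i = 0: the string uxz is obtained from s by deleting |vy| ≥ 1 symbols, so |uxz| = 3p − |vy| < 3p.
But the letter (a or c) that does not occur in vy still occurs exactly p times in uxz. Every string of L with exactly p copies of some letter is a^p b^p c^p, of length 3p. Since |uxz| < 3p, uxz ∉ L.

This contradicts the CFL pumping lemma, which requires uv^i xy^i z ∈ L for all i ≥ 0.
Hence L = {a^n b^n c^n : n ≥ 0} is not context-free. ∎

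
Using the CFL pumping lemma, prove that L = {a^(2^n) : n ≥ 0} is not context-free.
Assume for contradiction that L is context-free, and let p ≥ 1 be the pumping length given by the pumping lemma for CFLs.
Choose s = a^(2^p). Then s ∈ L and |s| = 2^p ≥ p.
By the CFL pumping lemma, s = uvxyz for some u, v, x, y, z with |vxy| ≤ p, |vy| ≥ 1, and uv^i xy^i z ∈ L for every i ≥ 0.
All symbols are a's, so only lengths matter: let k = |vy|, with 1 ≤ k ≤ |vxy| ≤ p < 2^p.

Take i = 2: |uv²xy²z| = 2^p + k, and 2^p < 2^p + k < 2^p + 2^p = 2^(p+1).
So the length lies strictly between consecutive powers of two and is not a power of 2; uv²xy²z ∉ L.

This contradicts the CFL pumping lemma, which requires uv^i xy^i z ∈ L for all i ≥ 0.
Hence L = {a^(2^n) : n ≥ 0} is not context-free. ∎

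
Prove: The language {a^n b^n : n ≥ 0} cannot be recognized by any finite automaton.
Assume for contradiction that L is regular, and let p ≥ 1 be the pumping length given by the pumping lemma.
Choose s = a^p b^p. Then s ∈ L and |s| = 2p ≥ p.
By the pumping lemma, s = xyz for some x, y, z with |xy| ≤ p, |y| ≥ 1, and xy^i z ∈ L for every i ≥ 0.
Since |xy| ≤ p and the first p symbols of s are all a's, we must have y = a^k for some k with 1 ≤ k ≤ p.

Take i = 2: xy²z = a^(p + k) b^p.
This string has p + k a's but p b's, and p + k > p because k ≥ 1. So xy²z ∉ L.

This contradicts the pumping lemma, which requires xy^i z ∈ L for all i ≥ 0.
Hence L = {a^n b^n : n ≥ 0} is not regular. ∎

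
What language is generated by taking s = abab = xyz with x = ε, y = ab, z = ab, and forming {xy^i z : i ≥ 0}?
{xy^i z : i ≥ 0} = {(ab)^(i+1) : i ≥ 0} = {ab, abab, ababab, ...}

With x = ε, y = ab, z = ab: Pumping 'ab' gives strings of alternating a's and b's.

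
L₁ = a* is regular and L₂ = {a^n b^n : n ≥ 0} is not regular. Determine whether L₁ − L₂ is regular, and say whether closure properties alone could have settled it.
Yes — L₁ − L₂ is regular.

The only string of a* that lies in {a^n b^n} is ε, so L₁ − L₂ = a* − {ε} = a⁺ = aa*, which is regular.

Note that the bare facts "L₁ regular, L₂ non-regular" do not settle the question by themselves: the closure of regular languages under ∪, ∩, complement and difference applies only when BOTH operands are regular. With a non-regular operand the result can come out regular or non-regular depending on the specific languages, so one has to work out L₁ − L₂ for this particular pair, as above.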